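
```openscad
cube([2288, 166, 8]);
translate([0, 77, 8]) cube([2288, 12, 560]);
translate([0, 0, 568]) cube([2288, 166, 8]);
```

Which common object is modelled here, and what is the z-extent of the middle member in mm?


An I-beam. The web height is 560 mm.

Two wide flanges with a thin centred web — an I-beam. Overall 576 mm minus two 8 mm flanges gives a web of 576 − 2·8 = 560 mm.


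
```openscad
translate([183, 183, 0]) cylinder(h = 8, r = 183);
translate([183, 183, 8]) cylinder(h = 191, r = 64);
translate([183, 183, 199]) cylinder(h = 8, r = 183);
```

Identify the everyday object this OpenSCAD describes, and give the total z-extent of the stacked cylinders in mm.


A spool. The overall height is 207 mm.

Three coaxial cylinders, large–small–large — a spool. Two 8 mm flanges and a 191 mm core give 8 + 191 + 8 = 207 mm.


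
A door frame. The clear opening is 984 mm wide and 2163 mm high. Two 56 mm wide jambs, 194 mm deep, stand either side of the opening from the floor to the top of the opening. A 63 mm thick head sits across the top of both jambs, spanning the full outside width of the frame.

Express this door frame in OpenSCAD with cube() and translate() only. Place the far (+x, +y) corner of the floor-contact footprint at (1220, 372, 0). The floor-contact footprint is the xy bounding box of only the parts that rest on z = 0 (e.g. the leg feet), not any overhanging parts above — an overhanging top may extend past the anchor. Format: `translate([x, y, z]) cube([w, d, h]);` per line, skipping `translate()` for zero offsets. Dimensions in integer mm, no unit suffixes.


translate([124, 178, 0]) cube([56, 194, 2163]);
translate([1164, 178, 0]) cube([56, 194, 2163]);
translate([124, 178, 2163]) cube([1096, 194, 63]);


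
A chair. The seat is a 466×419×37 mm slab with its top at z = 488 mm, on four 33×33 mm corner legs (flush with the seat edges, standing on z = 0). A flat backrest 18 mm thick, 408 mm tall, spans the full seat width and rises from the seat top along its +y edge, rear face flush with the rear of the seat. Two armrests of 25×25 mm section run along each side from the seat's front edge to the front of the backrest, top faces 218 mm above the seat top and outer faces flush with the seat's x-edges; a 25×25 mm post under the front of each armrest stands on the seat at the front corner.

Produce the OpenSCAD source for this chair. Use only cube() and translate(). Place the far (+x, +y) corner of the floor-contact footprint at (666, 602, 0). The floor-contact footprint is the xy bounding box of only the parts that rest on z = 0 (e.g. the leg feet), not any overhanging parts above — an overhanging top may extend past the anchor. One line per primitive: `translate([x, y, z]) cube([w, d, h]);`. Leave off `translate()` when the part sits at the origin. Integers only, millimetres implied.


translate([200, 183, 451]) cube([466, 419, 37]);
translate([200, 183, 0]) cube([33, 33, 451]);
translate([633, 183, 0]) cube([33, 33, 451]);
translate([200, 569, 0]) cube([33, 33, 451]);
translate([633, 569, 0]) cube([33, 33, 451]);
translate([200, 584, 488]) cube([466, 18, 408]);
translate([200, 183, 681]) cube([25, 401, 25]);
translate([641, 183, 681]) cube([25, 401, 25]);
translate([200, 183, 488]) cube([25, 25, 193]);
translate([641, 183, 488]) cube([25, 25, 193]);


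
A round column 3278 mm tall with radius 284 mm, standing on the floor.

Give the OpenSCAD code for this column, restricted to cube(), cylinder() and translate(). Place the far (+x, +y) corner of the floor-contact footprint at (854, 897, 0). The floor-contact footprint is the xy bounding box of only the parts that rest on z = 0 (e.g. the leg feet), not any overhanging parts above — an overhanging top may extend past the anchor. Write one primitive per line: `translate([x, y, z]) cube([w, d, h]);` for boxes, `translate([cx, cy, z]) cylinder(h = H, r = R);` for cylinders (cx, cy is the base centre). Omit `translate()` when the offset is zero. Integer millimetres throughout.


translate([570, 613, 0]) cylinder(h = 3278, r = 284);


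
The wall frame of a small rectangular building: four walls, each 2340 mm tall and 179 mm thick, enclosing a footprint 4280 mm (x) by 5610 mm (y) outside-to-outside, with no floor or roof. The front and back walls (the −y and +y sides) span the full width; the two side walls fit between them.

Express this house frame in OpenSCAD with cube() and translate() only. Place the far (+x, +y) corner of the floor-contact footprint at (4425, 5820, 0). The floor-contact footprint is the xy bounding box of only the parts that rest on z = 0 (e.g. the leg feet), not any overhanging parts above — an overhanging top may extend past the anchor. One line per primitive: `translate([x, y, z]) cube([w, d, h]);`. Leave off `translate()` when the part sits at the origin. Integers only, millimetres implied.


translate([145, 210, 0]) cube([4280, 179, 2340]);
translate([145, 5641, 0]) cube([4280, 179, 2340]);
translate([145, 389, 0]) cube([179, 5252, 2340]);
translate([4246, 389, 0]) cube([179, 5252, 2340]);


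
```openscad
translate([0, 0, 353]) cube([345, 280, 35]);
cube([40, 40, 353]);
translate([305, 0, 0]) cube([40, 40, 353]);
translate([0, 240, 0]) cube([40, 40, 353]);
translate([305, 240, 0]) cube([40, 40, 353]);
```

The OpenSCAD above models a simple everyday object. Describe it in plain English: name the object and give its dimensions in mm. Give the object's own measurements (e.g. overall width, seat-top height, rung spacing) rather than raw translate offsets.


A four-legged stool. The seat is a 345×280×35 mm slab whose top surface is at z = 388 mm; four square legs, each 40×40 mm in cross-section, run from the floor (z = 0) to the underside of the seat, each flush with a corner of the seat.


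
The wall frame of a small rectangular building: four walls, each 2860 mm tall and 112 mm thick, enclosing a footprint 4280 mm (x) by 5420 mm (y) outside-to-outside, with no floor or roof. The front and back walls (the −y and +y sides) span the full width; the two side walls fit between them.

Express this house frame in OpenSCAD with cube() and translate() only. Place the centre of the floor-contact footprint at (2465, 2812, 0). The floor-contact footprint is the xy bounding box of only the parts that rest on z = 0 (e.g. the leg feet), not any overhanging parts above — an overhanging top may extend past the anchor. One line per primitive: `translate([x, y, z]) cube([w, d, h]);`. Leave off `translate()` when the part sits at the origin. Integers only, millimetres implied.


translate([325, 102, 0]) cube([4280, 112, 2860]);
translate([325, 5410, 0]) cube([4280, 112, 2860]);
translate([325, 214, 0]) cube([112, 5196, 2860]);
translate([4493, 214, 0]) cube([112, 5196, 2860]);


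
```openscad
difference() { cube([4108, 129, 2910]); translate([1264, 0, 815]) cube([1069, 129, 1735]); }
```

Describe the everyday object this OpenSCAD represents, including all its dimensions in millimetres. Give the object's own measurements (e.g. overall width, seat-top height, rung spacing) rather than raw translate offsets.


A wall 4108 mm long (x), 129 mm thick (y), 2910 mm tall, with a rectangular window opening cut through it. The opening is 1069 mm wide and 1735 mm tall; its sill is at z = 815 mm and its near (−x) edge is 1264 mm from the wall's −x end. The opening passes through the full wall thickness.


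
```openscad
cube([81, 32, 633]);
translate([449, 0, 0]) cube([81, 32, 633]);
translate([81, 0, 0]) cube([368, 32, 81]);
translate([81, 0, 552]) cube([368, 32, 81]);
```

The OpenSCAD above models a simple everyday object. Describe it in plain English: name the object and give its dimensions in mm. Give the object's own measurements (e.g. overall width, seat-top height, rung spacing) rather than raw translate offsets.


A rectangular picture frame lying in the x–z plane (depth along y). The opening is 368 mm wide (x) by 471 mm tall (z), surrounded by a border 81 mm wide on all four sides. The frame is 32 mm deep and is made of two full-height vertical stiles with two horizontal rails fitted between them.


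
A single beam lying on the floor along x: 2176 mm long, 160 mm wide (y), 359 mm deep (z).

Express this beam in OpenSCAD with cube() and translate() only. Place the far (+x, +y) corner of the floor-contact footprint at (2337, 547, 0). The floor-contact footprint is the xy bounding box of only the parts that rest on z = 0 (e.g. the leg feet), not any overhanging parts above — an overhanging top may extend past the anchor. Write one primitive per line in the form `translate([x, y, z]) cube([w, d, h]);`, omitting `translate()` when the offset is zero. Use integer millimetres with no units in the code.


translate([161, 387, 0]) cube([2176, 160, 359]);


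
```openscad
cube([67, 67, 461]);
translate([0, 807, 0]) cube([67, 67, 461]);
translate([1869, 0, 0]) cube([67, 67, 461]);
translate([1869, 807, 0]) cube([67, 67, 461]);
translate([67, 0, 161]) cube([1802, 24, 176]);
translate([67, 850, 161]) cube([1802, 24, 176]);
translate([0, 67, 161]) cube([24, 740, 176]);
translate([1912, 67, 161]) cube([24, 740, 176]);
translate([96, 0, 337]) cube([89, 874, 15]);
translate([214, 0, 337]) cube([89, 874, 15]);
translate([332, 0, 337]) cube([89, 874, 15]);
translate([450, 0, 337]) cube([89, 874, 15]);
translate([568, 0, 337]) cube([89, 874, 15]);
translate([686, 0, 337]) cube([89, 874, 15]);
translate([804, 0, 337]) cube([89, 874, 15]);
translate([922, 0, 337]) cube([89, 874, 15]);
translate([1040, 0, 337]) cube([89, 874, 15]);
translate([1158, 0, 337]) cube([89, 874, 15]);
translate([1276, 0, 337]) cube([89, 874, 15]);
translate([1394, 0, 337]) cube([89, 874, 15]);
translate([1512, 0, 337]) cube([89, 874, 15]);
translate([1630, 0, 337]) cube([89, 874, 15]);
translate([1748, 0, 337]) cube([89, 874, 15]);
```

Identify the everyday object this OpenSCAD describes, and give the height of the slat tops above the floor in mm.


A bed frame. The slat-top height is 352 mm.

Four posts, four rails, and a row of slats — a bed frame. Slats sit on the rails at z = 161 + 176 = 337; with slat thickness 15, the top is 352 mm.


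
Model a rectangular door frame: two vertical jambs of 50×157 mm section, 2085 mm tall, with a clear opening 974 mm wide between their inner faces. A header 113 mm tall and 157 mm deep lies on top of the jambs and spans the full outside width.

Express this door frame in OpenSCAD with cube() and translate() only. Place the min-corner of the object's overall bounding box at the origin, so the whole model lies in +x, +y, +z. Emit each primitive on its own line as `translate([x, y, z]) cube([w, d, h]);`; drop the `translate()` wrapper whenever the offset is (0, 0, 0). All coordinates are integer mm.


cube([50, 157, 2085]);
translate([1024, 0, 0]) cube([50, 157, 2085]);
translate([0, 0, 2085]) cube([1074, 157, 113]);


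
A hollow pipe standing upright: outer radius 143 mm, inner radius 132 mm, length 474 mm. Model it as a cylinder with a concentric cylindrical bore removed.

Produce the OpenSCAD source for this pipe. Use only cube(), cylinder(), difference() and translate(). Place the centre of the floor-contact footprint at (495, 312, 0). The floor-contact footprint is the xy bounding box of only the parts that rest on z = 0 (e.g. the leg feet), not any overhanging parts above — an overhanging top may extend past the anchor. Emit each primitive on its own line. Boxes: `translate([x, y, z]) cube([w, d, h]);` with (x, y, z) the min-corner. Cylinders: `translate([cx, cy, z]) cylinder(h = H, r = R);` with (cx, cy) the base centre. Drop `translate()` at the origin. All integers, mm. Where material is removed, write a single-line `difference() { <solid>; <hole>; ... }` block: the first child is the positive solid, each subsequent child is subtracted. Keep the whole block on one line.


difference() { translate([495, 312, 0]) cylinder(h = 474, r = 143); translate([495, 312, 0]) cylinder(h = 474, r = 132); }


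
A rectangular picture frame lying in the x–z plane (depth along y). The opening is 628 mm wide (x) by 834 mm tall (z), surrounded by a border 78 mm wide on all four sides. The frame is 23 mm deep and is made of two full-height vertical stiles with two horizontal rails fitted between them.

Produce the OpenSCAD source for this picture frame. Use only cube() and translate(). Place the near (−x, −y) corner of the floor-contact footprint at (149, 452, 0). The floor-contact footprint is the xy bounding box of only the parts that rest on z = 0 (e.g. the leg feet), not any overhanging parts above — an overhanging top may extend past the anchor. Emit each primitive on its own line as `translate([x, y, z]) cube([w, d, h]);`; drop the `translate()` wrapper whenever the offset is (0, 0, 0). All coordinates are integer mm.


translate([149, 452, 0]) cube([78, 23, 990]);
translate([855, 452, 0]) cube([78, 23, 990]);
translate([227, 452, 0]) cube([628, 23, 78]);
translate([227, 452, 912]) cube([628, 23, 78]);


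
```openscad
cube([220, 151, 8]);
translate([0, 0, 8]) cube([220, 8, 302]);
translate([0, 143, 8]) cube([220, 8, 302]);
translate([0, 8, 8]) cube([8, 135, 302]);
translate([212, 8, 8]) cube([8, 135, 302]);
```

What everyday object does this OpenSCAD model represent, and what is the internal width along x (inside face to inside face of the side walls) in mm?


An open box. The internal width is 204 mm.

A 220×151 base slab with four walls standing on it — an open box. The base is 220 mm wide and the walls are 8 mm thick, so the internal width is 220 − 2 × 8 = 204 mm.


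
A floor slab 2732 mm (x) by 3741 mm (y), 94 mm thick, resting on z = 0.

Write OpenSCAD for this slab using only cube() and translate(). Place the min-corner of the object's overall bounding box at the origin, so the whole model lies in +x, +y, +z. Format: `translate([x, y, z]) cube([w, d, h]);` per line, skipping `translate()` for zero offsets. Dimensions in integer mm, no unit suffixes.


cube([2732, 3741, 94]);


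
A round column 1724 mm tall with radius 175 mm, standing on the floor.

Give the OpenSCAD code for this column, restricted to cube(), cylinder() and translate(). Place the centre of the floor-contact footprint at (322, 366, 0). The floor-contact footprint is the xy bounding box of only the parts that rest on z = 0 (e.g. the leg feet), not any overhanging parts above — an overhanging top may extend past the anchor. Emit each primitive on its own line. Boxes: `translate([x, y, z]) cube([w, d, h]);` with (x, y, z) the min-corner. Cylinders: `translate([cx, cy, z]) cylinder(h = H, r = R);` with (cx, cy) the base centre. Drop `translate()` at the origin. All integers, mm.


translate([322, 366, 0]) cylinder(h = 1724, r = 175);


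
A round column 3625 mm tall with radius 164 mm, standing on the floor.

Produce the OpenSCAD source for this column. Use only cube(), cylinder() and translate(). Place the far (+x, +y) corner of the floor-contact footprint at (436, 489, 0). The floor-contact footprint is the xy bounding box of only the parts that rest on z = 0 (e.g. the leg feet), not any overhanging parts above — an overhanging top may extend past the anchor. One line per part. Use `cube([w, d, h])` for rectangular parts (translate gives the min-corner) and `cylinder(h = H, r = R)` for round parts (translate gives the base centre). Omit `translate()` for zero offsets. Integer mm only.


translate([272, 325, 0]) cylinder(h = 3625, r = 164);


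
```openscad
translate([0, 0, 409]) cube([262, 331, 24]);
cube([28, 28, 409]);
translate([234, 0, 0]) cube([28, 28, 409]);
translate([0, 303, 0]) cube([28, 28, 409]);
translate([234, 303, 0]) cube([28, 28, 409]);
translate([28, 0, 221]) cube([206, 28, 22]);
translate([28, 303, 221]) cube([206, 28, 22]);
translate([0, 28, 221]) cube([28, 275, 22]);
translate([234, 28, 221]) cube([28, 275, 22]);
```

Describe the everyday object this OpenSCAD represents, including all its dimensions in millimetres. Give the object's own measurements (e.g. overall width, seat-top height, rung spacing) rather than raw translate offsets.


A four-legged stool. The seat is a 262×331×24 mm slab whose top surface is at z = 433 mm; four square legs, each 28×28 mm in cross-section, run from the floor (z = 0) to the underside of the seat, each flush with a corner of the seat. Four stretchers, 28 mm wide and 22 mm tall, connect adjacent legs with their undersides at z = 221 mm, each running between the inner faces of the legs it joins and aligned with the legs' outer faces on the other axis.


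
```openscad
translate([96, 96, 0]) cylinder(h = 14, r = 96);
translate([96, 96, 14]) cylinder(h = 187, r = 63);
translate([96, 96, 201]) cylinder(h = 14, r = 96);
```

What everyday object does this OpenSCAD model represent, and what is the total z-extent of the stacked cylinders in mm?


A spool. The overall height is 215 mm.

Three coaxial cylinders, large–small–large — a spool. Two 14 mm flanges and a 187 mm core give 14 + 187 + 14 = 215 mm.


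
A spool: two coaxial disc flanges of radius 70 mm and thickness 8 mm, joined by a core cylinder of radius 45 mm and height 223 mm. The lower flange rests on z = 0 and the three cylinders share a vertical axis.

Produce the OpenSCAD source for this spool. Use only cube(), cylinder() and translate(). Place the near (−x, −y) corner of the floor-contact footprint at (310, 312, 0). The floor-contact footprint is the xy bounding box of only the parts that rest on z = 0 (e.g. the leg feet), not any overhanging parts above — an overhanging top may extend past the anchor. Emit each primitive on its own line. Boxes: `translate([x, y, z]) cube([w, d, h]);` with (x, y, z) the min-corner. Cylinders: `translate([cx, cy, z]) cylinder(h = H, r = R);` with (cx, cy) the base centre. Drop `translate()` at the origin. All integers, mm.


translate([380, 382, 0]) cylinder(h = 8, r = 70);
translate([380, 382, 8]) cylinder(h = 223, r = 45);
translate([380, 382, 231]) cylinder(h = 8, r = 70);


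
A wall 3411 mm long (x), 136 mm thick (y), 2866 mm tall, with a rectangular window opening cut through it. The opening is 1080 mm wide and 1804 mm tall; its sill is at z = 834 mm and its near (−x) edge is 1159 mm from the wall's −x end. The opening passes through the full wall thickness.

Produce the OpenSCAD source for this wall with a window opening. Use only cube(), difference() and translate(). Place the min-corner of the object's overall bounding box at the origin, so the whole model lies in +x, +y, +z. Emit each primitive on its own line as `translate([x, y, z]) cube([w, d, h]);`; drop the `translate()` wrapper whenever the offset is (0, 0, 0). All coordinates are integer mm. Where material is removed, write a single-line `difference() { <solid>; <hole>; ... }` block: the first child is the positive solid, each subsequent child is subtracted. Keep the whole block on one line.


difference() { cube([3411, 136, 2866]); translate([1159, 0, 834]) cube([1080, 136, 1804]); }


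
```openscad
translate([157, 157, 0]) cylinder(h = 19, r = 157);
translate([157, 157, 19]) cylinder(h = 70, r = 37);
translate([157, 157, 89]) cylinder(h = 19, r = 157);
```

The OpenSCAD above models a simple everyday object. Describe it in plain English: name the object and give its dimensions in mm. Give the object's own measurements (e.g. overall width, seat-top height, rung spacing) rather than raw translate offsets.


A spool: two coaxial disc flanges of radius 157 mm and thickness 19 mm, joined by a core cylinder of radius 37 mm and height 70 mm. The lower flange rests on z = 0 and the three cylinders share a vertical axis.


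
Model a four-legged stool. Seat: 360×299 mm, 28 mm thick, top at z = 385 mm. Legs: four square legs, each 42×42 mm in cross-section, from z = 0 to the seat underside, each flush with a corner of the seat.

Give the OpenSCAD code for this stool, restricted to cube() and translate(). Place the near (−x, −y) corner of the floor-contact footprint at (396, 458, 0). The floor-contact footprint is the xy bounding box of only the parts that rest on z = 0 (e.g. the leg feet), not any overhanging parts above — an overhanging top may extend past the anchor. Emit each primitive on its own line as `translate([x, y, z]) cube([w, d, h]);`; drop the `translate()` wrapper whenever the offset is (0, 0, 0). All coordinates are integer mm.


translate([396, 458, 357]) cube([360, 299, 28]);
translate([396, 458, 0]) cube([42, 42, 357]);
translate([714, 458, 0]) cube([42, 42, 357]);
translate([396, 715, 0]) cube([42, 42, 357]);
translate([714, 715, 0]) cube([42, 42, 357]);


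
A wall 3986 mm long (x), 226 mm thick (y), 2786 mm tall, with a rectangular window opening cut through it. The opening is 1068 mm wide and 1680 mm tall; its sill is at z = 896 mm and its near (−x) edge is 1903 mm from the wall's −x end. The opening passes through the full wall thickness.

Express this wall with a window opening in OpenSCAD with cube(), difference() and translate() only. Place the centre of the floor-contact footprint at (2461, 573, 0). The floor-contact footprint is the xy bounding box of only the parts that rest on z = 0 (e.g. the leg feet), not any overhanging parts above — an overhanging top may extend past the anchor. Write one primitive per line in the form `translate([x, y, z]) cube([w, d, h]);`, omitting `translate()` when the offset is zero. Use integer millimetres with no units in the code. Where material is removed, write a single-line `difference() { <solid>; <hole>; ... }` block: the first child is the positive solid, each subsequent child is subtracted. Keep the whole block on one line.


difference() { translate([468, 460, 0]) cube([3986, 226, 2786]); translate([2371, 460, 896]) cube([1068, 226, 1680]); }


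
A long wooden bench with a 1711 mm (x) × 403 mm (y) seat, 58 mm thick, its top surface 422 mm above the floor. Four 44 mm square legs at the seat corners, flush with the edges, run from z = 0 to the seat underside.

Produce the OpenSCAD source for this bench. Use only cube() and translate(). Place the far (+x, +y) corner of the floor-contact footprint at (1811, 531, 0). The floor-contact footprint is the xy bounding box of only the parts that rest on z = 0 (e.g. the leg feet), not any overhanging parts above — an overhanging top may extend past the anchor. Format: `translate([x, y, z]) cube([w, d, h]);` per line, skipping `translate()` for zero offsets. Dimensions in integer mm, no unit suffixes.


translate([100, 128, 364]) cube([1711, 403, 58]);
translate([100, 128, 0]) cube([44, 44, 364]);
translate([100, 487, 0]) cube([44, 44, 364]);
translate([1767, 128, 0]) cube([44, 44, 364]);
translate([1767, 487, 0]) cube([44, 44, 364]);


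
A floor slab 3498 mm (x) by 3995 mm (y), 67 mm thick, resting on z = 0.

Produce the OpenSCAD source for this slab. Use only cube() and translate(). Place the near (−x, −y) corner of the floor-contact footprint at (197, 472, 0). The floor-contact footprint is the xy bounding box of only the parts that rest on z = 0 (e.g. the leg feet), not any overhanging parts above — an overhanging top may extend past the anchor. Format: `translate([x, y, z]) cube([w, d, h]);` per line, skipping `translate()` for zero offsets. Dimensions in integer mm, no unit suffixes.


translate([197, 472, 0]) cube([3498, 3995, 67]);


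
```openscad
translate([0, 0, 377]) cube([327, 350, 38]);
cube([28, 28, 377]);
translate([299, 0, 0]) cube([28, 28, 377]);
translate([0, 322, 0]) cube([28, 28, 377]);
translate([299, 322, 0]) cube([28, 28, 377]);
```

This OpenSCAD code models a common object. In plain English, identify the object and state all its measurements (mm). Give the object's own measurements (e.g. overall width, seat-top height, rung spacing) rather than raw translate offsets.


A four-legged stool. The seat is a 327×350×38 mm slab whose top surface is at z = 415 mm; four square legs, each 28×28 mm in cross-section, run from the floor (z = 0) to the underside of the seat, each flush with a corner of the seat.


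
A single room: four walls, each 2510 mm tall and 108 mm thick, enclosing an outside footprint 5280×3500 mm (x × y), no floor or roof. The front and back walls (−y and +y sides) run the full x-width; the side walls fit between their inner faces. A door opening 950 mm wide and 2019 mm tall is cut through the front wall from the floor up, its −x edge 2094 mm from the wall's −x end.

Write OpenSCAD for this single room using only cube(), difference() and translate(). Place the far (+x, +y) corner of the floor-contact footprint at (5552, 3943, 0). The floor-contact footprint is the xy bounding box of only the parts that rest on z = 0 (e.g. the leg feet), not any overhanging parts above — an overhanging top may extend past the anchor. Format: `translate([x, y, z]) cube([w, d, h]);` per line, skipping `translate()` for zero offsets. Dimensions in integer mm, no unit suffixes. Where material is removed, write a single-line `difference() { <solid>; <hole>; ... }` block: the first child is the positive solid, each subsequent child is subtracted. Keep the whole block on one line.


difference() { translate([272, 443, 0]) cube([5280, 108, 2510]); translate([2366, 443, 0]) cube([950, 108, 2019]); }
translate([272, 3835, 0]) cube([5280, 108, 2510]);
translate([272, 551, 0]) cube([108, 3284, 2510]);
translate([5444, 551, 0]) cube([108, 3284, 2510]);


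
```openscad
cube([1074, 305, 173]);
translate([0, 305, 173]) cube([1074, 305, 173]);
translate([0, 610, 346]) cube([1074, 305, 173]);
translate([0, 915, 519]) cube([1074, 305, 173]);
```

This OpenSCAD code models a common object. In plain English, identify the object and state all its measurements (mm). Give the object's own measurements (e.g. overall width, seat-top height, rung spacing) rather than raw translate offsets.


A straight staircase of 4 solid steps. Each step is 1074 mm wide (x), 305 mm deep (y, the going) and 173 mm tall (the rise). The first step rests on the floor; each subsequent step sits one going further in +y and one rise higher in +z, directly behind and above the previous step with no overlap.


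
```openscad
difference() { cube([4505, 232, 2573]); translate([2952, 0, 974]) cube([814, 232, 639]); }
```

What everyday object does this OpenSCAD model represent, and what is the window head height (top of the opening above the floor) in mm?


A wall with a window opening. The window head height is 1613 mm.

A wall with a rectangular opening subtracted — a window. Sill at z = 974, opening 639 mm tall, so the head is at 974 + 639 = 1613 mm.


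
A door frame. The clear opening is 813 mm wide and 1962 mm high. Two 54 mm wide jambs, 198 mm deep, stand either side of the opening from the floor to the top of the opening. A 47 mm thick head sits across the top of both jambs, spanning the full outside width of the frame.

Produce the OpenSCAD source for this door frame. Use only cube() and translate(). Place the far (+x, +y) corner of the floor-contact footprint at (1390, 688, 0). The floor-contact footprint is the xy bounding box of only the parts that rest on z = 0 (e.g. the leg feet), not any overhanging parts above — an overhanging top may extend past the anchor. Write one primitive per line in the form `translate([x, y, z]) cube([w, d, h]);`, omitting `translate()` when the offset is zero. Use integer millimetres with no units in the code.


translate([469, 490, 0]) cube([54, 198, 1962]);
translate([1336, 490, 0]) cube([54, 198, 1962]);
translate([469, 490, 1962]) cube([921, 198, 47]);


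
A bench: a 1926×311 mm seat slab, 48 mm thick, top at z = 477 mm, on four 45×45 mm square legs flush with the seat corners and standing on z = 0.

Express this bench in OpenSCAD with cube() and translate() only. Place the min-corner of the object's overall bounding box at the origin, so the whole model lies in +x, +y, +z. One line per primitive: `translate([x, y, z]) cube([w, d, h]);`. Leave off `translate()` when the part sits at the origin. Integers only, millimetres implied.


translate([0, 0, 429]) cube([1926, 311, 48]);
cube([45, 45, 429]);
translate([0, 266, 0]) cube([45, 45, 429]);
translate([1881, 0, 0]) cube([45, 45, 429]);
translate([1881, 266, 0]) cube([45, 45, 429]);


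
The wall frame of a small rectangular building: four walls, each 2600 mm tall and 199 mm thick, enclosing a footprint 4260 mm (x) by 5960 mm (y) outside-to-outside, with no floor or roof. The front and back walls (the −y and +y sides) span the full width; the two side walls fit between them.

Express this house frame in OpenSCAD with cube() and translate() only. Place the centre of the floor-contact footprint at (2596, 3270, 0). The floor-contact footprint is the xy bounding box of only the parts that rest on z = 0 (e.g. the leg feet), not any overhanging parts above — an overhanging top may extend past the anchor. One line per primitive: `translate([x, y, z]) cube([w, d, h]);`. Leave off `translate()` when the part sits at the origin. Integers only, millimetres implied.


translate([466, 290, 0]) cube([4260, 199, 2600]);
translate([466, 6051, 0]) cube([4260, 199, 2600]);
translate([466, 489, 0]) cube([199, 5562, 2600]);
translate([4527, 489, 0]) cube([199, 5562, 2600]);


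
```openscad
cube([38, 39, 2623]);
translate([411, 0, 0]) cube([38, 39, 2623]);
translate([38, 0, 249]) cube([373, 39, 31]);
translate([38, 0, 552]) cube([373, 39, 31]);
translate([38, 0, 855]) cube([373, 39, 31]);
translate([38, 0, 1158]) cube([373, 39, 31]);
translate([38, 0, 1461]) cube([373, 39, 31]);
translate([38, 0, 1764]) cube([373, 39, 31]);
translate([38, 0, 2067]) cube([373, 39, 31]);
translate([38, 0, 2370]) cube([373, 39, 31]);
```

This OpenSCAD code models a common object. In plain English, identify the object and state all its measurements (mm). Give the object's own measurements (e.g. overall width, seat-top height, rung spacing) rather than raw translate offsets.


A straight ladder. Two 38×39 mm vertical rails, 2623 mm tall, stand 449 mm apart (outside-to-outside) with their front faces coplanar on the −y side. 8 rungs, each 39 mm deep and 31 mm tall, span between the inner faces of the rails, front faces flush with the rails. The lowest rung's underside is at z = 249 mm and rungs are spaced 303 mm apart (underside to underside).


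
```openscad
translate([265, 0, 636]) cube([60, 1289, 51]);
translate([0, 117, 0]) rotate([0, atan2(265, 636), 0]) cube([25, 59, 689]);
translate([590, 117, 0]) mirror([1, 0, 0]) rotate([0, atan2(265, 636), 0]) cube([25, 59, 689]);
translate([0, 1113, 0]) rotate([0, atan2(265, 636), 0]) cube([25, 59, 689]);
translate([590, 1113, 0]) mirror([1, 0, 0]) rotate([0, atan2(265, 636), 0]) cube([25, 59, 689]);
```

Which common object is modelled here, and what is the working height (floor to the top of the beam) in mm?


A sawhorse. The overall height is 687 mm.

A beam across two mirrored pairs of raked legs — a sawhorse. The beam's underside is at z = 636 (matching the legs' vertical rise in atan2(265, 636)) and the beam is 51 mm tall, so its top is at 636 + 51 = 687 mm. The raked legs top out at the beam's underside, so that is the highest point.


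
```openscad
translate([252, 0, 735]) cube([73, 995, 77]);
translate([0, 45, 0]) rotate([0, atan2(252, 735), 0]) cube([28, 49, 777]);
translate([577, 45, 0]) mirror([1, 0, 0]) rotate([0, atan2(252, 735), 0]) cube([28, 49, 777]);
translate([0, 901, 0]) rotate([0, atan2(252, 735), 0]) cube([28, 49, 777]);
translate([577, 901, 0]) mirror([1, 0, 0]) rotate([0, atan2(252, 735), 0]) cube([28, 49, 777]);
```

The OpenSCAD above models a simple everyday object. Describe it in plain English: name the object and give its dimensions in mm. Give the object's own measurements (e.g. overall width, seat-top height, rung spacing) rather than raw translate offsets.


A sawhorse. A 73×995×77 mm beam (x, y, z) sits on two A-frame leg pairs. Each pair is two raked legs of 28×49 mm section (49 mm along y) splaying symmetrically in x. Each leg rises 735 mm vertically over 252 mm of horizontal reach and is 777 mm long along its own axis. Every leg's outer bottom edge rests on the floor and its outer top edge meets a bottom edge of the beam — the left legs (tilting toward +x) meet the beam's −x bottom edge, the right legs (their mirror images, tilting toward −x) meet its +x bottom edge — so the leg tops tuck under the beam, the beam's underside is 735 mm above the floor, and the feet are 577 mm apart outside-to-outside with the beam centred between them. The two leg pairs are set in 45 mm from either end of the beam.


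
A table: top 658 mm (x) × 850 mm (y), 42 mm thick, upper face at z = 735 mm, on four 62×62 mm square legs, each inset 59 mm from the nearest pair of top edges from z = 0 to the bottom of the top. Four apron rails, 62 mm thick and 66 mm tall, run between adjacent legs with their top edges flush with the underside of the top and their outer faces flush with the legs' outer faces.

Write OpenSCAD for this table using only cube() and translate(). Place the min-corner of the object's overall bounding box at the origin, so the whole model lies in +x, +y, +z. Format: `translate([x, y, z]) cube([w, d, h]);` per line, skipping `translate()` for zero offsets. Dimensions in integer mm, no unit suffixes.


// leg_h = 735 - 42 = 693
// apron z = 693 - 66 = 627
translate([0, 0, 693]) cube([658, 850, 42]);
translate([59, 59, 0]) cube([62, 62, 693]);
translate([537, 59, 0]) cube([62, 62, 693]);
translate([59, 729, 0]) cube([62, 62, 693]);
translate([537, 729, 0]) cube([62, 62, 693]);
translate([121, 59, 627]) cube([416, 62, 66]);
translate([121, 729, 627]) cube([416, 62, 66]);
translate([59, 121, 627]) cube([62, 608, 66]);
translate([537, 121, 627]) cube([62, 608, 66]);


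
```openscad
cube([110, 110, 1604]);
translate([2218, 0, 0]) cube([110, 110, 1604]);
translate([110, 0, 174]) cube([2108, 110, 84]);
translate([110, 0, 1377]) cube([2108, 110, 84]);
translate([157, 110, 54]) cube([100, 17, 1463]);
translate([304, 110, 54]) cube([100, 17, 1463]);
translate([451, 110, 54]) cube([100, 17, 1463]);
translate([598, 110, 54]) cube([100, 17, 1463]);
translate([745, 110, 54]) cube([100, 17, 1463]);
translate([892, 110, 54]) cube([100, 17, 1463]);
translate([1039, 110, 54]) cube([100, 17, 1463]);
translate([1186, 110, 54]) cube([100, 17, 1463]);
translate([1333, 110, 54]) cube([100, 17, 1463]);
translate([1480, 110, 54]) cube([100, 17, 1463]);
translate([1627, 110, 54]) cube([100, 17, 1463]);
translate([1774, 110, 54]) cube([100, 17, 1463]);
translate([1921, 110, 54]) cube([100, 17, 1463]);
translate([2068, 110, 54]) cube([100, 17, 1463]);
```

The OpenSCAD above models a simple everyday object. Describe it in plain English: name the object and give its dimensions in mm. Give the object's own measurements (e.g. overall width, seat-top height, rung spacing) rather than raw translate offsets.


A fence section. Two 110×110 mm posts, 1604 mm tall, stand on the floor with a clear span of 2108 mm between their inner faces. Two horizontal rails of 110×84 mm section span the gap between the posts with their undersides at z = 174 mm and z = 1377 mm, flush with the posts' −y face. 14 pickets, each 100 mm wide, 17 mm thick and 1463 mm tall, are fixed to the +y face of the rails with their bottoms at z = 54 mm, spaced across the span with a 47 mm gap after the −x post and between neighbouring pickets, with 50 mm left before the +x post.


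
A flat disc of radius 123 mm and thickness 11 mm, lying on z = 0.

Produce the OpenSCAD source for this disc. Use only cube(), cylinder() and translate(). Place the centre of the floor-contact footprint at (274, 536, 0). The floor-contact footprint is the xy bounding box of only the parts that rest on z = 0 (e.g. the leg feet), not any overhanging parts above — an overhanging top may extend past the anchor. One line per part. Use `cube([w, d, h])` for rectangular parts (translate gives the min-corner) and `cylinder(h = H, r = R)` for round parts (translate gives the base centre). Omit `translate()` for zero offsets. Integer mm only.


translate([274, 536, 0]) cylinder(h = 11, r = 123);


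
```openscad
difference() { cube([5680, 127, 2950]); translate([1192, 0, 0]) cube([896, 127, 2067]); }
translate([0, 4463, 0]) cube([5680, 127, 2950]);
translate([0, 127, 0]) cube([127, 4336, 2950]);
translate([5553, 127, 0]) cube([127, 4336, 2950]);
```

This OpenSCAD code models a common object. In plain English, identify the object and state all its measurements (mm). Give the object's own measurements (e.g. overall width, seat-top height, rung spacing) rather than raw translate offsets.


A single room: four walls, each 2950 mm tall and 127 mm thick, enclosing an outside footprint 5680×4590 mm (x × y), no floor or roof. The front and back walls (−y and +y sides) run the full x-width; the side walls fit between their inner faces. A door opening 896 mm wide and 2067 mm tall is cut through the front wall from the floor up, its −x edge 1192 mm from the wall's −x end.


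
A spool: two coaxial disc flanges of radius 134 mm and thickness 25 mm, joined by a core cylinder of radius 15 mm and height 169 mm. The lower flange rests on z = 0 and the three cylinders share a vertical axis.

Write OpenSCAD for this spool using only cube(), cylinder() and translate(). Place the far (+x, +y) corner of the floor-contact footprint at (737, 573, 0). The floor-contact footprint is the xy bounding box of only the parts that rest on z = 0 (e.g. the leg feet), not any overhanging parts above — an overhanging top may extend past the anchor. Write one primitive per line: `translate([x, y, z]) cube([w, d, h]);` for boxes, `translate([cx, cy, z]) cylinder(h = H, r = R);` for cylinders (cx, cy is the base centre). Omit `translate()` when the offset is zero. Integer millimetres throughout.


translate([603, 439, 0]) cylinder(h = 25, r = 134);
translate([603, 439, 25]) cylinder(h = 169, r = 15);
translate([603, 439, 194]) cylinder(h = 25, r = 134);


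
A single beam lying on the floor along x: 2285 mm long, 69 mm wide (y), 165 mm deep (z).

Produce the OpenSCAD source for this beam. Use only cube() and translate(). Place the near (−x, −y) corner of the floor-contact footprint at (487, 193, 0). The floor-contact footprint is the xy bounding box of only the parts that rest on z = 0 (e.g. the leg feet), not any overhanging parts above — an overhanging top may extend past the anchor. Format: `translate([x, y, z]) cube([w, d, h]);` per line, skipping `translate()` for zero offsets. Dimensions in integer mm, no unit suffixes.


translate([487, 193, 0]) cube([2285, 69, 165]);


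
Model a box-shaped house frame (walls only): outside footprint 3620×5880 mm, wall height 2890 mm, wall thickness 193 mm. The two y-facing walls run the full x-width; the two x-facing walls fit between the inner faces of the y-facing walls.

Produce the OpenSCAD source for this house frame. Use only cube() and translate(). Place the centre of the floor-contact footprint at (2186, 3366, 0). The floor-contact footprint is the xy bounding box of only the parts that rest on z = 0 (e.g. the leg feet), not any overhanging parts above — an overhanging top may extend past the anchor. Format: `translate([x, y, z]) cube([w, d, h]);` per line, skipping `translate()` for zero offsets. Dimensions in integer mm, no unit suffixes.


translate([376, 426, 0]) cube([3620, 193, 2890]);
translate([376, 6113, 0]) cube([3620, 193, 2890]);
translate([376, 619, 0]) cube([193, 5494, 2890]);
translate([3803, 619, 0]) cube([193, 5494, 2890]);


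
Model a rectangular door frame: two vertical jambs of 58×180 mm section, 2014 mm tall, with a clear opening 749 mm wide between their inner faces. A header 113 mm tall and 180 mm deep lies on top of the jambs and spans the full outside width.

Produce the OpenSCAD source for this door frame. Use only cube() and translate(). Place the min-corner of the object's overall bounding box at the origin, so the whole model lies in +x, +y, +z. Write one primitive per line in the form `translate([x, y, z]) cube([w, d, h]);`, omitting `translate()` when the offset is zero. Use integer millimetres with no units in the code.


cube([58, 180, 2014]);
translate([807, 0, 0]) cube([58, 180, 2014]);
translate([0, 0, 2014]) cube([865, 180, 113]);
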